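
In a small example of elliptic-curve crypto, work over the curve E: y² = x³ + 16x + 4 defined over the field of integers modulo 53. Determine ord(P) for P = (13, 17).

2P: tangent at (13, 17): λ = (3·13² + 16)/(2·17) ≡ 46/34. 34⁻¹ ≡ 39 (mod 53), so λ ≡ 46·39 ≡ 45.
  x = λ² - 13 - 13 = 2025 - 26 ≡ 38; y = λ·(13 - 38) - 17 ≡ 24. → (38, 24)
3P: (38, 24) + (13, 17). λ = (17 - 24)/(13 - 38) ≡ 46/28 mod 53. 28⁻¹ ≡ 36 (mod 53), so λ ≡ 13.
  x = λ² - 38 - 13 = 169 - 51 ≡ 12; y = λ·(38 - 12) - 24 ≡ 49. → (12, 49)
4P: (12, 49) + (13, 17). λ = (17 - 49)/(13 - 12) ≡ 21/1 mod 53. 1⁻¹ ≡ 1 (mod 53), so λ ≡ 21.
  x = λ² - 12 - 13 = 441 - 25 ≡ 45; y = λ·(12 - 45) - 49 ≡ 0. → (45, 0)
5P: (45, 0) + (13, 17). λ = (17 - 0)/(13 - 45) ≡ 17/21 mod 53. 21⁻¹ ≡ 48 (mod 53) since 21·48 = 1008 ≡ 1, so λ ≡ 21.
  x = λ² - 45 - 13 = 441 - 58 ≡ 12; y = λ·(45 - 12) - 0 ≡ 4. → (12, 4)
6P: (12, 4) + (13, 17). λ = (17 - 4)/(13 - 12) ≡ 13/1 mod 53. 1⁻¹ ≡ 1 (mod 53) since 1·1 = 1 ≡ 1, so λ ≡ 13.
  x = λ² - 12 - 13 = 169 - 25 ≡ 38; y = λ·(12 - 38) - 4 ≡ 29. → (38, 29)
7P: (38, 29) + (13, 17). λ = (17 - 29)/(13 - 38) ≡ 41/28 mod 53. 28⁻¹ ≡ 36 (mod 53), so λ ≡ 45.
  x = λ² - 38 - 13 = 2025 - 51 ≡ 13; y = λ·(38 - 13) - 29 ≡ 36. → (13, 36)
8P: (13, 36) + (13, 17): same x and y₁ ≡ -y₂, so the sum is 𝒪.
8P = 𝒪, so the order is 8.

8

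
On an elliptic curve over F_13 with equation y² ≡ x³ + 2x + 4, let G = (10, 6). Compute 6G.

Double-and-add on 6 = (110)₂. Start with G = (10, 6) for the leading 1-bit.
double: tangent at (10, 6): λ = (3·10² + 2)/(2·6) ≡ 3/12. 12⁻¹ ≡ 12 (mod 13), so λ ≡ 3·12 ≡ 10.
  x = λ² - 10 - 10 = 100 - 20 ≡ 2; y = λ·(10 - 2) - 6 ≡ 9. → (2, 9)
add G: (2, 9) + (10, 6). λ = (6 - 9)/(10 - 2) ≡ 10/8 mod 13. 8⁻¹ ≡ 5 (mod 13), so λ ≡ 11.
  x = λ² - 2 - 10 = 121 - 12 ≡ 5; y = λ·(2 - 5) - 9 ≡ 10. → (5, 10)
double: tangent at (5, 10): λ = (3·5² + 2)/(2·10) ≡ 12/7. 7⁻¹ ≡ 2 (mod 13), so λ ≡ 12·2 ≡ 11.
  x = λ² - 5 - 5 = 121 - 10 ≡ 7; y = λ·(5 - 7) - 10 ≡ 7. → (7, 7)

(7, 7)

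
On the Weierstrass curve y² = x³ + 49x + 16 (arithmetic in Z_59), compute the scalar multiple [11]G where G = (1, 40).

Repeated addition: build up to 11G.
2G: tangent at (1, 40): λ = (3·1² + 49)/(2·40) ≡ 52/21. 21⁻¹ ≡ 45 (mod 59), so λ ≡ 52·45 ≡ 39.
  x = λ² - 1 - 1 = 1521 - 2 ≡ 44; y = λ·(1 - 44) - 40 ≡ 53. → (44, 53)
3G: (44, 53) + (1, 40). λ = (40 - 53)/(1 - 44) ≡ 46/16 mod 59. 16⁻¹ ≡ 48 (mod 59) since 16·48 = 768 ≡ 1, so λ ≡ 25.
  x = λ² - 44 - 1 = 625 - 45 ≡ 49; y = λ·(44 - 49) - 53 ≡ 58. → (49, 58)
4G: (49, 58) + (1, 40). λ = (40 - 58)/(1 - 49) ≡ 41/11 mod 59. 11⁻¹ ≡ 43 (mod 59) since 11·43 = 473 ≡ 1, so λ ≡ 52.
  x = λ² - 49 - 1 = 2704 - 50 ≡ 58; y = λ·(49 - 58) - 58 ≡ 5. → (58, 5)
5G: (58, 5) + (1, 40). λ = (40 - 5)/(1 - 58) ≡ 35/2 mod 59. 2⁻¹ ≡ 30 (mod 59), so λ ≡ 47.
  x = λ² - 58 - 1 = 2209 - 59 ≡ 26; y = λ·(58 - 26) - 5 ≡ 24. → (26, 24)
6G: (26, 24) + (1, 40). λ = (40 - 24)/(1 - 26) ≡ 16/34 mod 59. 34⁻¹ ≡ 33 (mod 59), so λ ≡ 56.
  x = λ² - 26 - 1 = 3136 - 27 ≡ 41; y = λ·(26 - 41) - 24 ≡ 21. → (41, 21)
7G: (41, 21) + (1, 40). λ = (40 - 21)/(1 - 41) ≡ 19/19 mod 59. 19⁻¹ ≡ 28 (mod 59) since 19·28 = 532 ≡ 1, so λ ≡ 1.
  x = λ² - 41 - 1 = 1 - 42 ≡ 18; y = λ·(41 - 18) - 21 ≡ 2. → (18, 2)
8G: (18, 2) + (1, 40). λ = (40 - 2)/(1 - 18) ≡ 38/42 mod 59. 42⁻¹ ≡ 52 (mod 59), so λ ≡ 29.
  x = λ² - 18 - 1 = 841 - 19 ≡ 55; y = λ·(18 - 55) - 2 ≡ 46. → (55, 46)
9G: (55, 46) + (1, 40). λ = (40 - 46)/(1 - 55) ≡ 53/5 mod 59. 5⁻¹ ≡ 12 (mod 59), so λ ≡ 46.
  x = λ² - 55 - 1 = 2116 - 56 ≡ 54; y = λ·(55 - 54) - 46 ≡ 0. → (54, 0)
10G: (54, 0) + (1, 40). λ = (40 - 0)/(1 - 54) ≡ 40/6 mod 59. 6⁻¹ ≡ 10 (mod 59), so λ ≡ 46.
  x = λ² - 54 - 1 = 2116 - 55 ≡ 55; y = λ·(54 - 55) - 0 ≡ 13. → (55, 13)
11G: (55, 13) + (1, 40). λ = (40 - 13)/(1 - 55) ≡ 27/5 mod 59. 5⁻¹ ≡ 12 (mod 59), so λ ≡ 29.
  x = λ² - 55 - 1 = 841 - 56 ≡ 18; y = λ·(55 - 18) - 13 ≡ 57. → (18, 57)

(18, 57)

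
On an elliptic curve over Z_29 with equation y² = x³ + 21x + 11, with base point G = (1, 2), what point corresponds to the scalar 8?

Double-and-add on 8 = (1000)₂. Start with G = (1, 2) for the leading 1-bit.
double: tangent at (1, 2): λ = (3·1² + 21)/(2·2) ≡ 24/4. 4⁻¹ ≡ 22 (mod 29), so λ ≡ 24·22 ≡ 6.
  x = λ² - 1 - 1 = 36 - 2 ≡ 5; y = λ·(1 - 5) - 2 ≡ 3. → (5, 3)
double: tangent at (5, 3): λ = (3·5² + 21)/(2·3) ≡ 9/6. 6⁻¹ ≡ 5 (mod 29) since 6·5 = 30 ≡ 1, so λ ≡ 9·5 ≡ 16.
  x = λ² - 5 - 5 = 256 - 10 ≡ 14; y = λ·(5 - 14) - 3 ≡ 27. → (14, 27)
double: tangent at (14, 27): λ = (3·14² + 21)/(2·27) ≡ 0/25. 25⁻¹ ≡ 7 (mod 29), so λ ≡ 0·7 ≡ 0.
  x = λ² - 14 - 14 = 0 - 28 ≡ 1; y = λ·(14 - 1) - 27 ≡ 2. → (1, 2)

(1, 2)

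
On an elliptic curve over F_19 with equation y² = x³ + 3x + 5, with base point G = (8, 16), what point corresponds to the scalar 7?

Double-and-add on 7 = (111)₂. Start with G = (8, 16) for the leading 1-bit.
double: tangent at (8, 16): λ = (3·8² + 3)/(2·16) ≡ 5/13. 13⁻¹ ≡ 3 (mod 19), so λ ≡ 5·3 ≡ 15.
  x = λ² - 8 - 8 = 225 - 16 ≡ 0; y = λ·(8 - 0) - 16 ≡ 9. → (0, 9)
add G: (0, 9) + (8, 16). λ = (16 - 9)/(8 - 0) ≡ 7/8 mod 19. 8⁻¹ ≡ 12 (mod 19), so λ ≡ 8.
  x = λ² - 0 - 8 = 64 - 8 ≡ 18; y = λ·(0 - 18) - 9 ≡ 18. → (18, 18)
double: tangent at (18, 18): λ = (3·18² + 3)/(2·18) ≡ 6/17. 17⁻¹ ≡ 9 (mod 19) since 17·9 = 153 ≡ 1, so λ ≡ 6·9 ≡ 16.
  x = λ² - 18 - 18 = 256 - 36 ≡ 11; y = λ·(18 - 11) - 18 ≡ 18. → (11, 18)
add G: (11, 18) + (8, 16). λ = (16 - 18)/(8 - 11) ≡ 17/16 mod 19. 16⁻¹ ≡ 6 (mod 19), so λ ≡ 7.
  x = λ² - 11 - 8 = 49 - 19 ≡ 11; y = λ·(11 - 11) - 18 ≡ 1. → (11, 1)

(11, 1)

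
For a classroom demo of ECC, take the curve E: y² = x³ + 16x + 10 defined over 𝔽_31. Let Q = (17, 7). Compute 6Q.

Double-and-add on 6 = (110)₂. Start with Q = (17, 7) for the leading 1-bit.
double: tangent at (17, 7): λ = (3·17² + 16)/(2·7) ≡ 15/14. 14⁻¹ ≡ 20 (mod 31), so λ ≡ 15·20 ≡ 21.
  x = λ² - 17 - 17 = 441 - 34 ≡ 4; y = λ·(17 - 4) - 7 ≡ 18. → (4, 18)
add Q: (4, 18) + (17, 7). λ = (7 - 18)/(17 - 4) ≡ 20/13 mod 31. 13⁻¹ ≡ 12 (mod 31) since 13·12 = 156 ≡ 1, so λ ≡ 23.
  x = λ² - 4 - 17 = 529 - 21 ≡ 12; y = λ·(4 - 12) - 18 ≡ 15. → (12, 15)
double: tangent at (12, 15): λ = (3·12² + 16)/(2·15) ≡ 14/30. 30⁻¹ ≡ 30 (mod 31), so λ ≡ 14·30 ≡ 17.
  x = λ² - 12 - 12 = 289 - 24 ≡ 17; y = λ·(12 - 17) - 15 ≡ 24. → (17, 24)

(17, 24)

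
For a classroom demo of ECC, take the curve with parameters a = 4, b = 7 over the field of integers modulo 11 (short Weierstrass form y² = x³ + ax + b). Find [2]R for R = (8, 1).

(7, 9)

tangent at (8, 1): λ = (3·8² + 4)/(2·1) ≡ 9/2. 2⁻¹ ≡ 6 (mod 11), so λ ≡ 9·6 ≡ 10.
  x = λ² - 8 - 8 = 100 - 16 ≡ 7; y = λ·(8 - 7) - 1 ≡ 9. → (7, 9)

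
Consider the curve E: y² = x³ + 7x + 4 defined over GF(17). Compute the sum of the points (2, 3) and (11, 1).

(3, 1)

(2, 3) + (11, 1). λ = (1 - 3)/(11 - 2) ≡ 15/9 mod 17. 9⁻¹ ≡ 2 (mod 17) since 9·2 = 18 ≡ 1, so λ ≡ 13.
  x = λ² - 2 - 11 = 169 - 13 ≡ 3; y = λ·(2 - 3) - 3 ≡ 1. → (3, 1)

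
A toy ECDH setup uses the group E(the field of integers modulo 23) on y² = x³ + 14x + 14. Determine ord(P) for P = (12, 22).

2P: tangent at (12, 22): λ = (3·12² + 14)/(2·22) ≡ 9/21. 21⁻¹ ≡ 11 (mod 23), so λ ≡ 9·11 ≡ 7.
  x = λ² - 12 - 12 = 49 - 24 ≡ 2; y = λ·(12 - 2) - 22 ≡ 2. → (2, 2)
3P: (2, 2) + (12, 22). λ = (22 - 2)/(12 - 2) ≡ 20/10 mod 23. 10⁻¹ ≡ 7 (mod 23) since 10·7 = 70 ≡ 1, so λ ≡ 2.
  x = λ² - 2 - 12 = 4 - 14 ≡ 13; y = λ·(2 - 13) - 2 ≡ 22. → (13, 22)
4P: (13, 22) + (12, 22). λ = (22 - 22)/(12 - 13) ≡ 0/22 mod 23. 22⁻¹ ≡ 22 (mod 23), so λ ≡ 0.
  x = λ² - 13 - 12 = 0 - 25 ≡ 21; y = λ·(13 - 21) - 22 ≡ 1. → (21, 1)
5P: (21, 1) + (12, 22). λ = (22 - 1)/(12 - 21) ≡ 21/14 mod 23. 14⁻¹ ≡ 5 (mod 23), so λ ≡ 13.
  x = λ² - 21 - 12 = 169 - 33 ≡ 21; y = λ·(21 - 21) - 1 ≡ 22. → (21, 22)
6P: (21, 22) + (12, 22). λ = (22 - 22)/(12 - 21) ≡ 0/14 mod 23. 14⁻¹ ≡ 5 (mod 23) since 14·5 = 70 ≡ 1, so λ ≡ 0.
  x = λ² - 21 - 12 = 0 - 33 ≡ 13; y = λ·(21 - 13) - 22 ≡ 1. → (13, 1)
7P: (13, 1) + (12, 22). λ = (22 - 1)/(12 - 13) ≡ 21/22 mod 23. 22⁻¹ ≡ 22 (mod 23), so λ ≡ 2.
  x = λ² - 13 - 12 = 4 - 25 ≡ 2; y = λ·(13 - 2) - 1 ≡ 21. → (2, 21)
8P: (2, 21) + (12, 22). λ = (22 - 21)/(12 - 2) ≡ 1/10 mod 23. 10⁻¹ ≡ 7 (mod 23), so λ ≡ 7.
  x = λ² - 2 - 12 = 49 - 14 ≡ 12; y = λ·(2 - 12) - 21 ≡ 1. → (12, 1)
9P: (12, 1) + (12, 22): same x and y₁ ≡ -y₂, so the sum is O.
9P = O, so the order is 9.

9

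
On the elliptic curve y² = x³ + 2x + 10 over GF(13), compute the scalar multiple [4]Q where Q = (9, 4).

(2, 3)

Double-and-add on 4 = (100)₂. Start with Q = (9, 4) for the leading 1-bit.
double: tangent at (9, 4): λ = (3·9² + 2)/(2·4) ≡ 11/8. 8⁻¹ ≡ 5 (mod 13) since 8·5 = 40 ≡ 1, so λ ≡ 11·5 ≡ 3.
  x = λ² - 9 - 9 = 9 - 18 ≡ 4; y = λ·(9 - 4) - 4 ≡ 11. → (4, 11)
double: tangent at (4, 11): λ = (3·4² + 2)/(2·11) ≡ 11/9. 9⁻¹ ≡ 3 (mod 13), so λ ≡ 11·3 ≡ 7.
  x = λ² - 4 - 4 = 49 - 8 ≡ 2; y = λ·(4 - 2) - 11 ≡ 3. → (2, 3)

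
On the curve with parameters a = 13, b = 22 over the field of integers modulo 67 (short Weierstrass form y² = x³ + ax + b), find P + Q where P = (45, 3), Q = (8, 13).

(45, 3) + (8, 13). λ = (13 - 3)/(8 - 45) ≡ 10/30 mod 67. 30⁻¹ ≡ 38 (mod 67), so λ ≡ 45.
  x = λ² - 45 - 8 = 2025 - 53 ≡ 29; y = λ·(45 - 29) - 3 ≡ 47. → (29, 47)

(29, 47)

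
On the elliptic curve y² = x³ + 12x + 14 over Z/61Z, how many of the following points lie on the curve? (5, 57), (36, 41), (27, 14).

(5, 57): 57² ≡ 16, rhs ≡ 16 → on.
(36, 41): 41² ≡ 34, rhs ≡ 10 → off.
(27, 14): 14² ≡ 13, rhs ≡ 13 → on.

2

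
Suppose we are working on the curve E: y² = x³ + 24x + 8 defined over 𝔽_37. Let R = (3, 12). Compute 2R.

tangent at (3, 12): λ = (3·3² + 24)/(2·12) ≡ 14/24. 24⁻¹ ≡ 17 (mod 37), so λ ≡ 14·17 ≡ 16.
  x = λ² - 3 - 3 = 256 - 6 ≡ 28; y = λ·(3 - 28) - 12 ≡ 32. → (28, 32)

(28, 32)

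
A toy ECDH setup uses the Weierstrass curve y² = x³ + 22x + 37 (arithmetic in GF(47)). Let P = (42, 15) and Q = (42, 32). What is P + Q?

The two points share x = 42 and their y-coordinates satisfy 15 + 32 ≡ 0 (mod 47), so they are inverses. Their sum is ∞.

O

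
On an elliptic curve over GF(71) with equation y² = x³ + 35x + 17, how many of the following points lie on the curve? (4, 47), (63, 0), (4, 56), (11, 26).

1

(4, 47): 47² ≡ 8, rhs ≡ 8 → on.
(63, 0): 0² ≡ 0, rhs ≡ 6 → off.
(4, 56): 56² ≡ 12, rhs ≡ 8 → off.
(11, 26): 26² ≡ 37, rhs ≡ 29 → off.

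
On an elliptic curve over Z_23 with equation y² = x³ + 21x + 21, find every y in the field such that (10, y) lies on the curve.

x³ + 21x + 21 = 1231 ≡ 12 (mod 23).
Square roots of 12 mod 23: 9 and 14 (since 9² = 81 ≡ 12).

9, 14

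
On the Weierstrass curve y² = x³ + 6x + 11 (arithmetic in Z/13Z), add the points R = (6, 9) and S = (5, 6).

(6, 9) + (5, 6). λ = (6 - 9)/(5 - 6) ≡ 10/12 mod 13. 12⁻¹ ≡ 12 (mod 13), so λ ≡ 3.
  x = λ² - 6 - 5 = 9 - 11 ≡ 11; y = λ·(6 - 11) - 9 ≡ 2. → (11, 2)

(11, 2)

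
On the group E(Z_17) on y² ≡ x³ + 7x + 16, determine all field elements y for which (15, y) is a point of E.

x³ + 7x + 16 = 3496 ≡ 11 (mod 17).
11 is a non-residue mod 17; no y exists.

none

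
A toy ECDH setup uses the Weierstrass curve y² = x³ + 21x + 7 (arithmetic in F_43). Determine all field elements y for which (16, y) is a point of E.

x³ + 21x + 7 = 4439 ≡ 10 (mod 43).
Square roots of 10 mod 43: 15 and 28 (since 15² = 225 ≡ 10).

15, 28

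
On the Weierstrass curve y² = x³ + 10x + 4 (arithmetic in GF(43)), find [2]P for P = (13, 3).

tangent at (13, 3): λ = (3·13² + 10)/(2·3) ≡ 1/6. 6⁻¹ ≡ 36 (mod 43), so λ ≡ 1·36 ≡ 36.
  x = λ² - 13 - 13 = 1296 - 26 ≡ 23; y = λ·(13 - 23) - 3 ≡ 24. → (23, 24)

(23, 24)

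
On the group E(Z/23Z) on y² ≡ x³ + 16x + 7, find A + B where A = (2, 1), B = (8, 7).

(2, 1) + (8, 7). λ = (7 - 1)/(8 - 2) ≡ 6/6 mod 23. 6⁻¹ ≡ 4 (mod 23), so λ ≡ 1.
  x = λ² - 2 - 8 = 1 - 10 ≡ 14; y = λ·(2 - 14) - 1 ≡ 10. → (14, 10)

(14, 10)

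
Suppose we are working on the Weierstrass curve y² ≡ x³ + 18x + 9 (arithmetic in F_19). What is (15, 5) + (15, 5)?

(9, 8)

tangent at (15, 5): λ = (3·15² + 18)/(2·5) ≡ 9/10. 10⁻¹ ≡ 2 (mod 19) since 10·2 = 20 ≡ 1, so λ ≡ 9·2 ≡ 18.
  x = λ² - 15 - 15 = 324 - 30 ≡ 9; y = λ·(15 - 9) - 5 ≡ 8. → (9, 8)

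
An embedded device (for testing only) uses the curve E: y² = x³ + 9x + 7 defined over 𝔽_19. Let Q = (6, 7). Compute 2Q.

tangent at (6, 7): λ = (3·6² + 9)/(2·7) ≡ 3/14. 14⁻¹ ≡ 15 (mod 19), so λ ≡ 3·15 ≡ 7.
  x = λ² - 6 - 6 = 49 - 12 ≡ 18; y = λ·(6 - 18) - 7 ≡ 4. → (18, 4)

(18, 4)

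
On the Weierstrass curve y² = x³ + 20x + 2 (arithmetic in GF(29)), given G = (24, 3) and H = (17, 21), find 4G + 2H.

(17, 8)

First 4G:
Double-and-add on 4 = (100)₂. Start with G = (24, 3) for the leading 1-bit.
double: tangent at (24, 3): λ = (3·24² + 20)/(2·3) ≡ 8/6. 6⁻¹ ≡ 5 (mod 29), so λ ≡ 8·5 ≡ 11.
  x = λ² - 24 - 24 = 121 - 48 ≡ 15; y = λ·(24 - 15) - 3 ≡ 9. → (15, 9)
double: tangent at (15, 9): λ = (3·15² + 20)/(2·9) ≡ 28/18. 18⁻¹ ≡ 21 (mod 29) since 18·21 = 378 ≡ 1, so λ ≡ 28·21 ≡ 8.
  x = λ² - 15 - 15 = 64 - 30 ≡ 5; y = λ·(15 - 5) - 9 ≡ 13. → (5, 13)
4G = (5, 13).
Next 2H:
Repeated addition: build up to 2H.
2H: tangent at (17, 21): λ = (3·17² + 20)/(2·21) ≡ 17/13. 13⁻¹ ≡ 9 (mod 29) since 13·9 = 117 ≡ 1, so λ ≡ 17·9 ≡ 8.
  x = λ² - 17 - 17 = 64 - 34 ≡ 1; y = λ·(17 - 1) - 21 ≡ 20. → (1, 20)
2H = (1, 20).
Finally 4G + 2H:
(5, 13) + (1, 20). λ = (20 - 13)/(1 - 5) ≡ 7/25 mod 29. 25⁻¹ ≡ 7 (mod 29) since 25·7 = 175 ≡ 1, so λ ≡ 20.
  x = λ² - 5 - 1 = 400 - 6 ≡ 17; y = λ·(5 - 17) - 13 ≡ 8. → (17, 8)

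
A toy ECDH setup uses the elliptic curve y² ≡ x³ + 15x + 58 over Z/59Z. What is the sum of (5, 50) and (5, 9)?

The two points share x = 5 and their y-coordinates satisfy 50 + 9 ≡ 0 (mod 59), so they are inverses. Their sum is ∞.

O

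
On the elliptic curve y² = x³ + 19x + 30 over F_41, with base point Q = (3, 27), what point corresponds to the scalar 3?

Repeated addition: build up to 3Q.
2Q: tangent at (3, 27): λ = (3·3² + 19)/(2·27) ≡ 5/13. 13⁻¹ ≡ 19 (mod 41), so λ ≡ 5·19 ≡ 13.
  x = λ² - 3 - 3 = 169 - 6 ≡ 40; y = λ·(3 - 40) - 27 ≡ 25. → (40, 25)
3Q: (40, 25) + (3, 27). λ = (27 - 25)/(3 - 40) ≡ 2/4 mod 41. 4⁻¹ ≡ 31 (mod 41) since 4·31 = 124 ≡ 1, so λ ≡ 21.
  x = λ² - 40 - 3 = 441 - 43 ≡ 29; y = λ·(40 - 29) - 25 ≡ 1. → (29, 1)

(29, 1)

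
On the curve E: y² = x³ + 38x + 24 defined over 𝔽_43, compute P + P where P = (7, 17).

(21, 8)

tangent at (7, 17): λ = (3·7² + 38)/(2·17) ≡ 13/34. 34⁻¹ ≡ 19 (mod 43), so λ ≡ 13·19 ≡ 32.
  x = λ² - 7 - 7 = 1024 - 14 ≡ 21; y = λ·(7 - 21) - 17 ≡ 8. → (21, 8)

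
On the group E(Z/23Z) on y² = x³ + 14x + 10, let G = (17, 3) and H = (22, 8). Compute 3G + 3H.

(8, 17)

First 3G:
Repeated addition: build up to 3G.
2G: tangent at (17, 3): λ = (3·17² + 14)/(2·3) ≡ 7/6. 6⁻¹ ≡ 4 (mod 23), so λ ≡ 7·4 ≡ 5.
  x = λ² - 17 - 17 = 25 - 34 ≡ 14; y = λ·(17 - 14) - 3 ≡ 12. → (14, 12)
3G: (14, 12) + (17, 3). λ = (3 - 12)/(17 - 14) ≡ 14/3 mod 23. 3⁻¹ ≡ 8 (mod 23), so λ ≡ 20.
  x = λ² - 14 - 17 = 400 - 31 ≡ 1; y = λ·(14 - 1) - 12 ≡ 18. → (1, 18)
3G = (1, 18).
Next 3H:
Repeated addition: build up to 3H.
2H: tangent at (22, 8): λ = (3·22² + 14)/(2·8) ≡ 17/16. 16⁻¹ ≡ 13 (mod 23), so λ ≡ 17·13 ≡ 14.
  x = λ² - 22 - 22 = 196 - 44 ≡ 14; y = λ·(22 - 14) - 8 ≡ 12. → (14, 12)
3H: (14, 12) + (22, 8). λ = (8 - 12)/(22 - 14) ≡ 19/8 mod 23. 8⁻¹ ≡ 3 (mod 23), so λ ≡ 11.
  x = λ² - 14 - 22 = 121 - 36 ≡ 16; y = λ·(14 - 16) - 12 ≡ 12. → (16, 12)
3H = (16, 12).
Finally 3G + 3H:
(1, 18) + (16, 12). λ = (12 - 18)/(16 - 1) ≡ 17/15 mod 23. 15⁻¹ ≡ 20 (mod 23), so λ ≡ 18.
  x = λ² - 1 - 16 = 324 - 17 ≡ 8; y = λ·(1 - 8) - 18 ≡ 17. → (8, 17)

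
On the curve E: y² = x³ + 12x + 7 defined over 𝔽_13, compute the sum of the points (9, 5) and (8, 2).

(9, 5) + (8, 2). λ = (2 - 5)/(8 - 9) ≡ 10/12 mod 13. 12⁻¹ ≡ 12 (mod 13), so λ ≡ 3.
  x = λ² - 9 - 8 = 9 - 17 ≡ 5; y = λ·(9 - 5) - 5 ≡ 7. → (5, 7)

(5, 7)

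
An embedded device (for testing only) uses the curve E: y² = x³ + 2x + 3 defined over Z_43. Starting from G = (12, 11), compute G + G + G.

(14, 25)

Repeated addition: build up to 3G.
2G: tangent at (12, 11): λ = (3·12² + 2)/(2·11) ≡ 4/22. 22⁻¹ ≡ 2 (mod 43), so λ ≡ 4·2 ≡ 8.
  x = λ² - 12 - 12 = 64 - 24 ≡ 40; y = λ·(12 - 40) - 11 ≡ 23. → (40, 23)
3G: (40, 23) + (12, 11). λ = (11 - 23)/(12 - 40) ≡ 31/15 mod 43. 15⁻¹ ≡ 23 (mod 43), so λ ≡ 25.
  x = λ² - 40 - 12 = 625 - 52 ≡ 14; y = λ·(40 - 14) - 23 ≡ 25. → (14, 25)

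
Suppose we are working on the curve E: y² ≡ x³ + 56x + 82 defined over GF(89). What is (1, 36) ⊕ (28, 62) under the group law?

(1, 36) + (28, 62). λ = (62 - 36)/(28 - 1) ≡ 26/27 mod 89. 27⁻¹ ≡ 33 (mod 89) since 27·33 = 891 ≡ 1, so λ ≡ 57.
  x = λ² - 1 - 28 = 3249 - 29 ≡ 16; y = λ·(1 - 16) - 36 ≡ 88. → (16, 88)

(16, 88)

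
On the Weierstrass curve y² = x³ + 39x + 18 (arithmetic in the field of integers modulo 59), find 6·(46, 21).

(39, 18)

Write Q = (46, 21).
Double-and-add on 6 = (110)₂. Start with Q = (46, 21) for the leading 1-bit.
double: tangent at (46, 21): λ = (3·46² + 39)/(2·21) ≡ 15/42. 42⁻¹ ≡ 52 (mod 59), so λ ≡ 15·52 ≡ 13.
  x = λ² - 46 - 46 = 169 - 92 ≡ 18; y = λ·(46 - 18) - 21 ≡ 48. → (18, 48)
add Q: (18, 48) + (46, 21). λ = (21 - 48)/(46 - 18) ≡ 32/28 mod 59. 28⁻¹ ≡ 19 (mod 59), so λ ≡ 18.
  x = λ² - 18 - 46 = 324 - 64 ≡ 24; y = λ·(18 - 24) - 48 ≡ 21. → (24, 21)
double: tangent at (24, 21): λ = (3·24² + 39)/(2·21) ≡ 56/42. 42⁻¹ ≡ 52 (mod 59), so λ ≡ 56·52 ≡ 21.
  x = λ² - 24 - 24 = 441 - 48 ≡ 39; y = λ·(24 - 39) - 21 ≡ 18. → (39, 18)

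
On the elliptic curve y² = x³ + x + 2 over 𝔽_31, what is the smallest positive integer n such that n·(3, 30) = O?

2P: tangent at (3, 30): λ = (3·3² + 1)/(2·30) ≡ 28/29. 29⁻¹ ≡ 15 (mod 31) since 29·15 = 435 ≡ 1, so λ ≡ 28·15 ≡ 17.
  x = λ² - 3 - 3 = 289 - 6 ≡ 4; y = λ·(3 - 4) - 30 ≡ 15. → (4, 15)
3P: (4, 15) + (3, 30). λ = (30 - 15)/(3 - 4) ≡ 15/30 mod 31. 30⁻¹ ≡ 30 (mod 31), so λ ≡ 16.
  x = λ² - 4 - 3 = 256 - 7 ≡ 1; y = λ·(4 - 1) - 15 ≡ 2. → (1, 2)
4P: (1, 2) + (3, 30). λ = (30 - 2)/(3 - 1) ≡ 28/2 mod 31. 2⁻¹ ≡ 16 (mod 31), so λ ≡ 14.
  x = λ² - 1 - 3 = 196 - 4 ≡ 6; y = λ·(1 - 6) - 2 ≡ 21. → (6, 21)
5P: (6, 21) + (3, 30). λ = (30 - 21)/(3 - 6) ≡ 9/28 mod 31. 28⁻¹ ≡ 10 (mod 31), so λ ≡ 28.
  x = λ² - 6 - 3 = 784 - 9 ≡ 0; y = λ·(6 - 0) - 21 ≡ 23. → (0, 23)
6P: (0, 23) + (3, 30). λ = (30 - 23)/(3 - 0) ≡ 7/3 mod 31. 3⁻¹ ≡ 21 (mod 31), so λ ≡ 23.
  x = λ² - 0 - 3 = 529 - 3 ≡ 30; y = λ·(0 - 30) - 23 ≡ 0. → (30, 0)
7P: (30, 0) + (3, 30). λ = (30 - 0)/(3 - 30) ≡ 30/4 mod 31. 4⁻¹ ≡ 8 (mod 31), so λ ≡ 23.
  x = λ² - 30 - 3 = 529 - 33 ≡ 0; y = λ·(30 - 0) - 0 ≡ 8. → (0, 8)
8P: (0, 8) + (3, 30). λ = (30 - 8)/(3 - 0) ≡ 22/3 mod 31. 3⁻¹ ≡ 21 (mod 31), so λ ≡ 28.
  x = λ² - 0 - 3 = 784 - 3 ≡ 6; y = λ·(0 - 6) - 8 ≡ 10. → (6, 10)
9P: (6, 10) + (3, 30). λ = (30 - 10)/(3 - 6) ≡ 20/28 mod 31. 28⁻¹ ≡ 10 (mod 31), so λ ≡ 14.
  x = λ² - 6 - 3 = 196 - 9 ≡ 1; y = λ·(6 - 1) - 10 ≡ 29. → (1, 29)
10P: (1, 29) + (3, 30). λ = (30 - 29)/(3 - 1) ≡ 1/2 mod 31. 2⁻¹ ≡ 16 (mod 31), so λ ≡ 16.
  x = λ² - 1 - 3 = 256 - 4 ≡ 4; y = λ·(1 - 4) - 29 ≡ 16. → (4, 16)
11P: (4, 16) + (3, 30). λ = (30 - 16)/(3 - 4) ≡ 14/30 mod 31. 30⁻¹ ≡ 30 (mod 31), so λ ≡ 17.
  x = λ² - 4 - 3 = 289 - 7 ≡ 3; y = λ·(4 - 3) - 16 ≡ 1. → (3, 1)
12P: (3, 1) + (3, 30): same x and y₁ ≡ -y₂, so the sum is O.
12P = O, so the order is 12.

12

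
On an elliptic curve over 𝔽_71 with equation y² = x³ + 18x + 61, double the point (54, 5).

tangent at (54, 5): λ = (3·54² + 18)/(2·5) ≡ 33/10. 10⁻¹ ≡ 64 (mod 71) since 10·64 = 640 ≡ 1, so λ ≡ 33·64 ≡ 53.
  x = λ² - 54 - 54 = 2809 - 108 ≡ 3; y = λ·(54 - 3) - 5 ≡ 0. → (3, 0)

(3, 0)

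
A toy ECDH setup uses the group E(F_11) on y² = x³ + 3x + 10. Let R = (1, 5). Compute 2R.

tangent at (1, 5): λ = (3·1² + 3)/(2·5) ≡ 6/10. 10⁻¹ ≡ 10 (mod 11), so λ ≡ 6·10 ≡ 5.
  x = λ² - 1 - 1 = 25 - 2 ≡ 1; y = λ·(1 - 1) - 5 ≡ 6. → (1, 6)

(1, 6)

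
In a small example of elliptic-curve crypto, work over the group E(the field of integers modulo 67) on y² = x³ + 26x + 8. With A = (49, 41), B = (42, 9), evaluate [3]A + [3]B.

(42, 58)

First 3A:
Repeated addition: build up to 3A.
2A: tangent at (49, 41): λ = (3·49² + 26)/(2·41) ≡ 60/15. 15⁻¹ ≡ 9 (mod 67), so λ ≡ 60·9 ≡ 4.
  x = λ² - 49 - 49 = 16 - 98 ≡ 52; y = λ·(49 - 52) - 41 ≡ 14. → (52, 14)
3A: (52, 14) + (49, 41). λ = (41 - 14)/(49 - 52) ≡ 27/64 mod 67. 64⁻¹ ≡ 22 (mod 67), so λ ≡ 58.
  x = λ² - 52 - 49 = 3364 - 101 ≡ 47; y = λ·(52 - 47) - 14 ≡ 8. → (47, 8)
3A = (47, 8).
Next 3B:
Repeated addition: build up to 3B.
2B: tangent at (42, 9): λ = (3·42² + 26)/(2·9) ≡ 25/18. 18⁻¹ ≡ 41 (mod 67), so λ ≡ 25·41 ≡ 20.
  x = λ² - 42 - 42 = 400 - 84 ≡ 48; y = λ·(42 - 48) - 9 ≡ 5. → (48, 5)
3B: (48, 5) + (42, 9). λ = (9 - 5)/(42 - 48) ≡ 4/61 mod 67. 61⁻¹ ≡ 11 (mod 67) since 61·11 = 671 ≡ 1, so λ ≡ 44.
  x = λ² - 48 - 42 = 1936 - 90 ≡ 37; y = λ·(48 - 37) - 5 ≡ 10. → (37, 10)
3B = (37, 10).
Finally 3A + 3B:
(47, 8) + (37, 10). λ = (10 - 8)/(37 - 47) ≡ 2/57 mod 67. 57⁻¹ ≡ 20 (mod 67), so λ ≡ 40.
  x = λ² - 47 - 37 = 1600 - 84 ≡ 42; y = λ·(47 - 42) - 8 ≡ 58. → (42, 58)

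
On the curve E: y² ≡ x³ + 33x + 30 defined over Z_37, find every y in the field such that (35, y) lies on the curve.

17, 20

x³ + 33x + 30 = 44060 ≡ 30 (mod 37).
Square roots of 30 mod 37: 17 and 20 (since 17² = 289 ≡ 30).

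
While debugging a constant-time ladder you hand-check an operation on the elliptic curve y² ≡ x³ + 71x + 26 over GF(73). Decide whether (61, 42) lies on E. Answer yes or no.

no

y² = 42² ≡ 12; x³ + 71x + 26 = 231338 ≡ 1 (mod 73). 12 ≠ 1.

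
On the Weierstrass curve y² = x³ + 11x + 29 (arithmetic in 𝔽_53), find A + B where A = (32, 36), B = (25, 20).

(32, 36) + (25, 20). λ = (20 - 36)/(25 - 32) ≡ 37/46 mod 53. 46⁻¹ ≡ 15 (mod 53) since 46·15 = 690 ≡ 1, so λ ≡ 25.
  x = λ² - 32 - 25 = 625 - 57 ≡ 38; y = λ·(32 - 38) - 36 ≡ 26. → (38, 26)

(38, 26)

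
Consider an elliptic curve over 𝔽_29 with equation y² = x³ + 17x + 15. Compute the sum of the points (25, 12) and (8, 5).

(5, 15)

(25, 12) + (8, 5). λ = (5 - 12)/(8 - 25) ≡ 22/12 mod 29. 12⁻¹ ≡ 17 (mod 29), so λ ≡ 26.
  x = λ² - 25 - 8 = 676 - 33 ≡ 5; y = λ·(25 - 5) - 12 ≡ 15. → (5, 15)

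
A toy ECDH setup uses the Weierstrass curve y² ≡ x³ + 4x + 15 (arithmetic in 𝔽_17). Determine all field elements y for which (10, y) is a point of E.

x³ + 4x + 15 = 1055 ≡ 1 (mod 17).
Square roots of 1 mod 17: 1 and 16 (since 1² = 1 ≡ 1).

1, 16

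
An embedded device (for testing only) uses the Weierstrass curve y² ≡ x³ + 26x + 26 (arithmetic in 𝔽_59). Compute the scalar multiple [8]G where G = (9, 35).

(36, 8)

Double-and-add on 8 = (1000)₂. Start with G = (9, 35) for the leading 1-bit.
double: tangent at (9, 35): λ = (3·9² + 26)/(2·35) ≡ 33/11. 11⁻¹ ≡ 43 (mod 59), so λ ≡ 33·43 ≡ 3.
  x = λ² - 9 - 9 = 9 - 18 ≡ 50; y = λ·(9 - 50) - 35 ≡ 19. → (50, 19)
double: tangent at (50, 19): λ = (3·50² + 26)/(2·19) ≡ 33/38. 38⁻¹ ≡ 14 (mod 59) since 38·14 = 532 ≡ 1, so λ ≡ 33·14 ≡ 49.
  x = λ² - 50 - 50 = 2401 - 100 ≡ 0; y = λ·(50 - 0) - 19 ≡ 12. → (0, 12)
double: tangent at (0, 12): λ = (3·0² + 26)/(2·12) ≡ 26/24. 24⁻¹ ≡ 32 (mod 59), so λ ≡ 26·32 ≡ 6.
  x = λ² - 0 - 0 = 36 - 0 ≡ 36; y = λ·(0 - 36) - 12 ≡ 8. → (36, 8)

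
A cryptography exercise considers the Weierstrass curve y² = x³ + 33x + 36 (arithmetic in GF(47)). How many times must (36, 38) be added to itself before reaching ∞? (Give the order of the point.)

2P: tangent at (36, 38): λ = (3·36² + 33)/(2·38) ≡ 20/29. 29⁻¹ ≡ 13 (mod 47) since 29·13 = 377 ≡ 1, so λ ≡ 20·13 ≡ 25.
  x = λ² - 36 - 36 = 625 - 72 ≡ 36; y = λ·(36 - 36) - 38 ≡ 9. → (36, 9)
3P: (36, 9) + (36, 38): same x and y₁ ≡ -y₂, so the sum is ∞.
3P = ∞, so the order is 3.

3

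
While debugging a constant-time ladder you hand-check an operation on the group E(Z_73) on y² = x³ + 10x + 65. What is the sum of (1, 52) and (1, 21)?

The two points share x = 1 and their y-coordinates satisfy 52 + 21 ≡ 0 (mod 73), so they are inverses. Their sum is the point at infinity.

O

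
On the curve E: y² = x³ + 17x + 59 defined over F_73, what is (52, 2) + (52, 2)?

(66, 53)

tangent at (52, 2): λ = (3·52² + 17)/(2·2) ≡ 26/4. 4⁻¹ ≡ 55 (mod 73), so λ ≡ 26·55 ≡ 43.
  x = λ² - 52 - 52 = 1849 - 104 ≡ 66; y = λ·(52 - 66) - 2 ≡ 53. → (66, 53)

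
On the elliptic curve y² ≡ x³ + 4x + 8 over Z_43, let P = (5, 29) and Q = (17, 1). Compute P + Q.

(5, 29) + (17, 1). λ = (1 - 29)/(17 - 5) ≡ 15/12 mod 43. 12⁻¹ ≡ 18 (mod 43) since 12·18 = 216 ≡ 1, so λ ≡ 12.
  x = λ² - 5 - 17 = 144 - 22 ≡ 36; y = λ·(5 - 36) - 29 ≡ 29. → (36, 29)

(36, 29)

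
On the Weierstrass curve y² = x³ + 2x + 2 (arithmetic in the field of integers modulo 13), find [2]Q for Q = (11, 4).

tangent at (11, 4): λ = (3·11² + 2)/(2·4) ≡ 1/8. 8⁻¹ ≡ 5 (mod 13) since 8·5 = 40 ≡ 1, so λ ≡ 1·5 ≡ 5.
  x = λ² - 11 - 11 = 25 - 22 ≡ 3; y = λ·(11 - 3) - 4 ≡ 10. → (3, 10)

(3, 10)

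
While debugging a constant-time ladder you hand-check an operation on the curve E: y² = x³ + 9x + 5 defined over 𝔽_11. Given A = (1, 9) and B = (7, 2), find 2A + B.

First 2A:
Repeated addition: build up to 2A.
2A: tangent at (1, 9): λ = (3·1² + 9)/(2·9) ≡ 1/7. 7⁻¹ ≡ 8 (mod 11) since 7·8 = 56 ≡ 1, so λ ≡ 1·8 ≡ 8.
  x = λ² - 1 - 1 = 64 - 2 ≡ 7; y = λ·(1 - 7) - 9 ≡ 9. → (7, 9)
2A = (7, 9).
Finally 2A + B:
(7, 9) + (7, 2): same x and y₁ ≡ -y₂, so the sum is O.

O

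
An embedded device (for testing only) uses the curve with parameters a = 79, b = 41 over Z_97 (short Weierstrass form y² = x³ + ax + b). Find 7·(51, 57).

(84, 55)

Write Q = (51, 57).
Double-and-add on 7 = (111)₂. Start with Q = (51, 57) for the leading 1-bit.
double: tangent at (51, 57): λ = (3·51² + 79)/(2·57) ≡ 25/17. 17⁻¹ ≡ 40 (mod 97) since 17·40 = 680 ≡ 1, so λ ≡ 25·40 ≡ 30.
  x = λ² - 51 - 51 = 900 - 102 ≡ 22; y = λ·(51 - 22) - 57 ≡ 37. → (22, 37)
add Q: (22, 37) + (51, 57). λ = (57 - 37)/(51 - 22) ≡ 20/29 mod 97. 29⁻¹ ≡ 87 (mod 97) since 29·87 = 2523 ≡ 1, so λ ≡ 91.
  x = λ² - 22 - 51 = 8281 - 73 ≡ 60; y = λ·(22 - 60) - 37 ≡ 94. → (60, 94)
double: tangent at (60, 94): λ = (3·60² + 79)/(2·94) ≡ 15/91. 91⁻¹ ≡ 16 (mod 97), so λ ≡ 15·16 ≡ 46.
  x = λ² - 60 - 60 = 2116 - 120 ≡ 56; y = λ·(60 - 56) - 94 ≡ 90. → (56, 90)
add Q: (56, 90) + (51, 57). λ = (57 - 90)/(51 - 56) ≡ 64/92 mod 97. 92⁻¹ ≡ 58 (mod 97) since 92·58 = 5336 ≡ 1, so λ ≡ 26.
  x = λ² - 56 - 51 = 676 - 107 ≡ 84; y = λ·(56 - 84) - 90 ≡ 55. → (84, 55)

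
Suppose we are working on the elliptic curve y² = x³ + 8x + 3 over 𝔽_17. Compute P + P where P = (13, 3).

tangent at (13, 3): λ = (3·13² + 8)/(2·3) ≡ 5/6. 6⁻¹ ≡ 3 (mod 17) since 6·3 = 18 ≡ 1, so λ ≡ 5·3 ≡ 15.
  x = λ² - 13 - 13 = 225 - 26 ≡ 12; y = λ·(13 - 12) - 3 ≡ 12. → (12, 12)

(12, 12)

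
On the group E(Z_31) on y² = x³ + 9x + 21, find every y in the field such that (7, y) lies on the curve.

none

x³ + 9x + 21 = 427 ≡ 24 (mod 31).
24 is a non-residue mod 31; no y exists.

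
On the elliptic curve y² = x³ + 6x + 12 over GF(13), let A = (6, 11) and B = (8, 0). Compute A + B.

(6, 11) + (8, 0). λ = (0 - 11)/(8 - 6) ≡ 2/2 mod 13. 2⁻¹ ≡ 7 (mod 13) since 2·7 = 14 ≡ 1, so λ ≡ 1.
  x = λ² - 6 - 8 = 1 - 14 ≡ 0; y = λ·(6 - 0) - 11 ≡ 8. → (0, 8)

(0, 8)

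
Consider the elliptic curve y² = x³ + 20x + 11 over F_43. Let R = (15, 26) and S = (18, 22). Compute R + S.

(15, 26) + (18, 22). λ = (22 - 26)/(18 - 15) ≡ 39/3 mod 43. 3⁻¹ ≡ 29 (mod 43) since 3·29 = 87 ≡ 1, so λ ≡ 13.
  x = λ² - 15 - 18 = 169 - 33 ≡ 7; y = λ·(15 - 7) - 26 ≡ 35. → (7, 35)

(7, 35)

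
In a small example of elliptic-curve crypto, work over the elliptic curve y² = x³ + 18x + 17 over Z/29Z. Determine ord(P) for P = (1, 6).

7

2P: tangent at (1, 6): λ = (3·1² + 18)/(2·6) ≡ 21/12. 12⁻¹ ≡ 17 (mod 29), so λ ≡ 21·17 ≡ 9.
  x = λ² - 1 - 1 = 81 - 2 ≡ 21; y = λ·(1 - 21) - 6 ≡ 17. → (21, 17)
3P: (21, 17) + (1, 6). λ = (6 - 17)/(1 - 21) ≡ 18/9 mod 29. 9⁻¹ ≡ 13 (mod 29), so λ ≡ 2.
  x = λ² - 21 - 1 = 4 - 22 ≡ 11; y = λ·(21 - 11) - 17 ≡ 3. → (11, 3)
4P: (11, 3) + (1, 6). λ = (6 - 3)/(1 - 11) ≡ 3/19 mod 29. 19⁻¹ ≡ 26 (mod 29), so λ ≡ 20.
  x = λ² - 11 - 1 = 400 - 12 ≡ 11; y = λ·(11 - 11) - 3 ≡ 26. → (11, 26)
5P: (11, 26) + (1, 6). λ = (6 - 26)/(1 - 11) ≡ 9/19 mod 29. 19⁻¹ ≡ 26 (mod 29), so λ ≡ 2.
  x = λ² - 11 - 1 = 4 - 12 ≡ 21; y = λ·(11 - 21) - 26 ≡ 12. → (21, 12)
6P: (21, 12) + (1, 6). λ = (6 - 12)/(1 - 21) ≡ 23/9 mod 29. 9⁻¹ ≡ 13 (mod 29), so λ ≡ 9.
  x = λ² - 21 - 1 = 81 - 22 ≡ 1; y = λ·(21 - 1) - 12 ≡ 23. → (1, 23)
7P: (1, 23) + (1, 6): same x and y₁ ≡ -y₂, so the sum is ∞.
7P = ∞, so the order is 7.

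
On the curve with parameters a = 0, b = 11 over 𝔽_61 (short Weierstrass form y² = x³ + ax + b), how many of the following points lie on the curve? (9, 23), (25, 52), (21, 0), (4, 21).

3

(9, 23): 23² ≡ 41, rhs ≡ 8 → off.
(25, 52): 52² ≡ 20, rhs ≡ 20 → on.
(21, 0): 0² ≡ 0, rhs ≡ 0 → on.
(4, 21): 21² ≡ 14, rhs ≡ 14 → on.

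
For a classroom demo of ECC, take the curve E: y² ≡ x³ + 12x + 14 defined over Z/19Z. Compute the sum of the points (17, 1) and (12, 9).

(7, 2)

(17, 1) + (12, 9). λ = (9 - 1)/(12 - 17) ≡ 8/14 mod 19. 14⁻¹ ≡ 15 (mod 19), so λ ≡ 6.
  x = λ² - 17 - 12 = 36 - 29 ≡ 7; y = λ·(17 - 7) - 1 ≡ 2. → (7, 2)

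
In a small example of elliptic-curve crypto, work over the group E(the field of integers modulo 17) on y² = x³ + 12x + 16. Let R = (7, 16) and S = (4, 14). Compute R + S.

(14, 2)

(7, 16) + (4, 14). λ = (14 - 16)/(4 - 7) ≡ 15/14 mod 17. 14⁻¹ ≡ 11 (mod 17), so λ ≡ 12.
  x = λ² - 7 - 4 = 144 - 11 ≡ 14; y = λ·(7 - 14) - 16 ≡ 2. → (14, 2)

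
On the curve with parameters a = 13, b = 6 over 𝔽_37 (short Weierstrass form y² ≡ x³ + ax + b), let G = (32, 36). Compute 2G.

(22, 5)

tangent at (32, 36): λ = (3·32² + 13)/(2·36) ≡ 14/35. 35⁻¹ ≡ 18 (mod 37), so λ ≡ 14·18 ≡ 30.
  x = λ² - 32 - 32 = 900 - 64 ≡ 22; y = λ·(32 - 22) - 36 ≡ 5. → (22, 5)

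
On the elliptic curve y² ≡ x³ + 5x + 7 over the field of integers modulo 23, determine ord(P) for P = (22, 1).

2P: tangent at (22, 1): λ = (3·22² + 5)/(2·1) ≡ 8/2. 2⁻¹ ≡ 12 (mod 23), so λ ≡ 8·12 ≡ 4.
  x = λ² - 22 - 22 = 16 - 44 ≡ 18; y = λ·(22 - 18) - 1 ≡ 15. → (18, 15)
3P: (18, 15) + (22, 1). λ = (1 - 15)/(22 - 18) ≡ 9/4 mod 23. 4⁻¹ ≡ 6 (mod 23), so λ ≡ 8.
  x = λ² - 18 - 22 = 64 - 40 ≡ 1; y = λ·(18 - 1) - 15 ≡ 6. → (1, 6)
4P: (1, 6) + (22, 1). λ = (1 - 6)/(22 - 1) ≡ 18/21 mod 23. 21⁻¹ ≡ 11 (mod 23), so λ ≡ 14.
  x = λ² - 1 - 22 = 196 - 23 ≡ 12; y = λ·(1 - 12) - 6 ≡ 1. → (12, 1)
5P: (12, 1) + (22, 1). λ = (1 - 1)/(22 - 12) ≡ 0/10 mod 23. 10⁻¹ ≡ 7 (mod 23) since 10·7 = 70 ≡ 1, so λ ≡ 0.
  x = λ² - 12 - 22 = 0 - 34 ≡ 12; y = λ·(12 - 12) - 1 ≡ 22. → (12, 22)
6P: (12, 22) + (22, 1). λ = (1 - 22)/(22 - 12) ≡ 2/10 mod 23. 10⁻¹ ≡ 7 (mod 23), so λ ≡ 14.
  x = λ² - 12 - 22 = 196 - 34 ≡ 1; y = λ·(12 - 1) - 22 ≡ 17. → (1, 17)
7P: (1, 17) + (22, 1). λ = (1 - 17)/(22 - 1) ≡ 7/21 mod 23. 21⁻¹ ≡ 11 (mod 23), so λ ≡ 8.
  x = λ² - 1 - 22 = 64 - 23 ≡ 18; y = λ·(1 - 18) - 17 ≡ 8. → (18, 8)
8P: (18, 8) + (22, 1). λ = (1 - 8)/(22 - 18) ≡ 16/4 mod 23. 4⁻¹ ≡ 6 (mod 23), so λ ≡ 4.
  x = λ² - 18 - 22 = 16 - 40 ≡ 22; y = λ·(18 - 22) - 8 ≡ 22. → (22, 22)
9P: (22, 22) + (22, 1): same x and y₁ ≡ -y₂, so the sum is 𝒪.
9P = 𝒪, so the order is 9.

9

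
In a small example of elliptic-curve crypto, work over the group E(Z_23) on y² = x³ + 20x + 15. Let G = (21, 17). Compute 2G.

tangent at (21, 17): λ = (3·21² + 20)/(2·17) ≡ 9/11. 11⁻¹ ≡ 21 (mod 23), so λ ≡ 9·21 ≡ 5.
  x = λ² - 21 - 21 = 25 - 42 ≡ 6; y = λ·(21 - 6) - 17 ≡ 12. → (6, 12)

(6, 12)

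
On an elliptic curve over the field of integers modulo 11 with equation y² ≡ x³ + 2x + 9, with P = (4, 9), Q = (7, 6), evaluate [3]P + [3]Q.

First 3P:
Repeated addition: build up to 3P.
2P: tangent at (4, 9): λ = (3·4² + 2)/(2·9) ≡ 6/7. 7⁻¹ ≡ 8 (mod 11), so λ ≡ 6·8 ≡ 4.
  x = λ² - 4 - 4 = 16 - 8 ≡ 8; y = λ·(4 - 8) - 9 ≡ 8. → (8, 8)
3P: (8, 8) + (4, 9). λ = (9 - 8)/(4 - 8) ≡ 1/7 mod 11. 7⁻¹ ≡ 8 (mod 11) since 7·8 = 56 ≡ 1, so λ ≡ 8.
  x = λ² - 8 - 4 = 64 - 12 ≡ 8; y = λ·(8 - 8) - 8 ≡ 3. → (8, 3)
3P = (8, 3).
Next 3Q:
Repeated addition: build up to 3Q.
2Q: tangent at (7, 6): λ = (3·7² + 2)/(2·6) ≡ 6/1. 1⁻¹ ≡ 1 (mod 11) since 1·1 = 1 ≡ 1, so λ ≡ 6·1 ≡ 6.
  x = λ² - 7 - 7 = 36 - 14 ≡ 0; y = λ·(7 - 0) - 6 ≡ 3. → (0, 3)
3Q: (0, 3) + (7, 6). λ = (6 - 3)/(7 - 0) ≡ 3/7 mod 11. 7⁻¹ ≡ 8 (mod 11), so λ ≡ 2.
  x = λ² - 0 - 7 = 4 - 7 ≡ 8; y = λ·(0 - 8) - 3 ≡ 3. → (8, 3)
3Q = (8, 3).
Finally 3P + 3Q:
tangent at (8, 3): λ = (3·8² + 2)/(2·3) ≡ 7/6. 6⁻¹ ≡ 2 (mod 11), so λ ≡ 7·2 ≡ 3.
  x = λ² - 8 - 8 = 9 - 16 ≡ 4; y = λ·(8 - 4) - 3 ≡ 9. → (4, 9)

(4, 9)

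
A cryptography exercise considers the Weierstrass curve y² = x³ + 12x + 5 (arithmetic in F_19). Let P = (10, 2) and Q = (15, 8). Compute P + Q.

(10, 2) + (15, 8). λ = (8 - 2)/(15 - 10) ≡ 6/5 mod 19. 5⁻¹ ≡ 4 (mod 19), so λ ≡ 5.
  x = λ² - 10 - 15 = 25 - 25 ≡ 0; y = λ·(10 - 0) - 2 ≡ 10. → (0, 10)

(0, 10)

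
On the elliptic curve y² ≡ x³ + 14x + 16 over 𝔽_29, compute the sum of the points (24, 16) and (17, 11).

(24, 16) + (17, 11). λ = (11 - 16)/(17 - 24) ≡ 24/22 mod 29. 22⁻¹ ≡ 4 (mod 29), so λ ≡ 9.
  x = λ² - 24 - 17 = 81 - 41 ≡ 11; y = λ·(24 - 11) - 16 ≡ 14. → (11, 14)

(11, 14)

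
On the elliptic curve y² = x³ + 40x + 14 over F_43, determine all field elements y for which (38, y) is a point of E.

x³ + 40x + 14 = 56406 ≡ 33 (mod 43).
33 is a non-residue mod 43; no y exists.

none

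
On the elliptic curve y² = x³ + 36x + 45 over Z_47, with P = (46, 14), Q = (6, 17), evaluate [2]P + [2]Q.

(9, 39)

First 2P:
Repeated addition: build up to 2P.
2P: tangent at (46, 14): λ = (3·46² + 36)/(2·14) ≡ 39/28. 28⁻¹ ≡ 42 (mod 47), so λ ≡ 39·42 ≡ 40.
  x = λ² - 46 - 46 = 1600 - 92 ≡ 4; y = λ·(46 - 4) - 14 ≡ 21. → (4, 21)
2P = (4, 21).
Next 2Q:
Repeated addition: build up to 2Q.
2Q: tangent at (6, 17): λ = (3·6² + 36)/(2·17) ≡ 3/34. 34⁻¹ ≡ 18 (mod 47), so λ ≡ 3·18 ≡ 7.
  x = λ² - 6 - 6 = 49 - 12 ≡ 37; y = λ·(6 - 37) - 17 ≡ 1. → (37, 1)
2Q = (37, 1).
Finally 2P + 2Q:
(4, 21) + (37, 1). λ = (1 - 21)/(37 - 4) ≡ 27/33 mod 47. 33⁻¹ ≡ 10 (mod 47), so λ ≡ 35.
  x = λ² - 4 - 37 = 1225 - 41 ≡ 9; y = λ·(4 - 9) - 21 ≡ 39. → (9, 39)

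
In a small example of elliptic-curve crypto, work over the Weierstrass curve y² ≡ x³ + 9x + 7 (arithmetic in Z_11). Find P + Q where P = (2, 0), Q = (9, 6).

(2, 0) + (9, 6). λ = (6 - 0)/(9 - 2) ≡ 6/7 mod 11. 7⁻¹ ≡ 8 (mod 11), so λ ≡ 4.
  x = λ² - 2 - 9 = 16 - 11 ≡ 5; y = λ·(2 - 5) - 0 ≡ 10. → (5, 10)

(5, 10)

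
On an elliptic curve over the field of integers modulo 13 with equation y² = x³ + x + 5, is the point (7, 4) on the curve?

y² = 4² ≡ 3; x³ + 1x + 5 = 355 ≡ 4 (mod 13). 3 ≠ 4.

no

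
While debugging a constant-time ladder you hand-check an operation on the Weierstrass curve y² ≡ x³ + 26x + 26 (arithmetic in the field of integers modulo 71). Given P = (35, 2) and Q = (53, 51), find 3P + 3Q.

First 3P:
Repeated addition: build up to 3P.
2P: tangent at (35, 2): λ = (3·35² + 26)/(2·2) ≡ 9/4. 4⁻¹ ≡ 18 (mod 71) since 4·18 = 72 ≡ 1, so λ ≡ 9·18 ≡ 20.
  x = λ² - 35 - 35 = 400 - 70 ≡ 46; y = λ·(35 - 46) - 2 ≡ 62. → (46, 62)
3P: (46, 62) + (35, 2). λ = (2 - 62)/(35 - 46) ≡ 11/60 mod 71. 60⁻¹ ≡ 58 (mod 71), so λ ≡ 70.
  x = λ² - 46 - 35 = 4900 - 81 ≡ 62; y = λ·(46 - 62) - 62 ≡ 25. → (62, 25)
3P = (62, 25).
Next 3Q:
Repeated addition: build up to 3Q.
2Q: tangent at (53, 51): λ = (3·53² + 26)/(2·51) ≡ 4/31. 31⁻¹ ≡ 55 (mod 71), so λ ≡ 4·55 ≡ 7.
  x = λ² - 53 - 53 = 49 - 106 ≡ 14; y = λ·(53 - 14) - 51 ≡ 9. → (14, 9)
3Q: (14, 9) + (53, 51). λ = (51 - 9)/(53 - 14) ≡ 42/39 mod 71. 39⁻¹ ≡ 51 (mod 71) since 39·51 = 1989 ≡ 1, so λ ≡ 12.
  x = λ² - 14 - 53 = 144 - 67 ≡ 6; y = λ·(14 - 6) - 9 ≡ 16. → (6, 16)
3Q = (6, 16).
Finally 3P + 3Q:
(62, 25) + (6, 16). λ = (16 - 25)/(6 - 62) ≡ 62/15 mod 71. 15⁻¹ ≡ 19 (mod 71) since 15·19 = 285 ≡ 1, so λ ≡ 42.
  x = λ² - 62 - 6 = 1764 - 68 ≡ 63; y = λ·(62 - 63) - 25 ≡ 4. → (63, 4)

(63, 4)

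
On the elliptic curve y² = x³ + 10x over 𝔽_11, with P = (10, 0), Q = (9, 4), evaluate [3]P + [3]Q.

(0, 0)

First 3P:
Repeated addition: build up to 3P.
2P: (10, 0) + (10, 0): same x and y₁ ≡ -y₂, so the sum is O.
3P: O + (10, 0) = (10, 0) (identity).
3P = (10, 0).
Next 3Q:
Repeated addition: build up to 3Q.
2Q: tangent at (9, 4): λ = (3·9² + 10)/(2·4) ≡ 0/8. 8⁻¹ ≡ 7 (mod 11) since 8·7 = 56 ≡ 1, so λ ≡ 0·7 ≡ 0.
  x = λ² - 9 - 9 = 0 - 18 ≡ 4; y = λ·(9 - 4) - 4 ≡ 7. → (4, 7)
3Q: (4, 7) + (9, 4). λ = (4 - 7)/(9 - 4) ≡ 8/5 mod 11. 5⁻¹ ≡ 9 (mod 11) since 5·9 = 45 ≡ 1, so λ ≡ 6.
  x = λ² - 4 - 9 = 36 - 13 ≡ 1; y = λ·(4 - 1) - 7 ≡ 0. → (1, 0)
3Q = (1, 0).
Finally 3P + 3Q:
(10, 0) + (1, 0). λ = (0 - 0)/(1 - 10) ≡ 0/2 mod 11. 2⁻¹ ≡ 6 (mod 11), so λ ≡ 0.
  x = λ² - 10 - 1 = 0 - 11 ≡ 0; y = λ·(10 - 0) - 0 ≡ 0. → (0, 0)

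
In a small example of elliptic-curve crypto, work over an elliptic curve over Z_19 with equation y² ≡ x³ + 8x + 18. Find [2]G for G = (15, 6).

(15, 13)

tangent at (15, 6): λ = (3·15² + 8)/(2·6) ≡ 18/12. 12⁻¹ ≡ 8 (mod 19) since 12·8 = 96 ≡ 1, so λ ≡ 18·8 ≡ 11.
  x = λ² - 15 - 15 = 121 - 30 ≡ 15; y = λ·(15 - 15) - 6 ≡ 13. → (15, 13)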